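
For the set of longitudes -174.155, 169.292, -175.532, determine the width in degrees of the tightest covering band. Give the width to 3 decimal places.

16.553°

Sort the longitudes: -175.532°, -174.155°, +169.292°.
Eastward gaps between consecutive values (wrapping around): 1.377°, 343.447°, 15.176°.
Largest gap = 343.447° ⇒ minimal covering band is its complement: 360° − 343.447° = 16.553°.
Band runs from +169.292° eastward to -174.155°, crossing the antimeridian.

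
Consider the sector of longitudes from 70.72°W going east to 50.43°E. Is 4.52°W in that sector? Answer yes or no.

Yes

Band width going east from -70.72° to +50.43°: ((50.43 − -70.72) mod 360) = 121.15°.
Offset of -4.52° east of the west edge: ((-4.52 − -70.72) mod 360) = 66.20°.
66.20° ≤ 121.15° ⇒ inside.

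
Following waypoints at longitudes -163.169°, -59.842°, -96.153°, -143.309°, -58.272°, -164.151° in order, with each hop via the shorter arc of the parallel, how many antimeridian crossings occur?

Leg 1: -163.169° → -59.842°, shortest Δλ = 103.327° (east) — does not cross 180°.
Leg 2: -59.842° → -96.153°, shortest Δλ = -36.311° (west) — does not cross 180°.
Leg 3: -96.153° → -143.309°, shortest Δλ = -47.156° (west) — does not cross 180°.
Leg 4: -143.309° → -58.272°, shortest Δλ = 85.037° (east) — does not cross 180°.
Leg 5: -58.272° → -164.151°, shortest Δλ = -105.879° (west) — does not cross 180°.
Total crossings: 0.

0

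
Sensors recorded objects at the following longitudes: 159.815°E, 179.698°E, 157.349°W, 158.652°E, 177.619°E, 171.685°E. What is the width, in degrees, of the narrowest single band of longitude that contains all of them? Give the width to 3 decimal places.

43.999°

Sort the longitudes: -157.349°, +158.652°, +159.815°, +171.685°, +177.619°, +179.698°.
Eastward gaps between consecutive values (wrapping around): 316.001°, 1.163°, 11.870°, 5.934°, 2.079°, 22.953°.
Largest gap = 316.001° ⇒ minimal covering band is its complement: 360° − 316.001° = 43.999°.
Band runs from +158.652° eastward to -157.349°, crossing the antimeridian.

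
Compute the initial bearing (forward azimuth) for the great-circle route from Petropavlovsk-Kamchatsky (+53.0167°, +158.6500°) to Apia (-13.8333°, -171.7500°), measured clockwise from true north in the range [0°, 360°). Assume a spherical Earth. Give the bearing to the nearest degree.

150°

Δλ = -171.7500 − 158.6500 = -330.4000°; wrapped into (−180°, 180°]: 29.6000°.
θ = atan2( sin Δλ · cos φ₂ , cos φ₁ · sin φ₂ − sin φ₁ · cos φ₂ · cos Δλ )
  = atan2(0.47962, -0.81825) = 149.624° → normalised to [0°, 360°): 149.624°.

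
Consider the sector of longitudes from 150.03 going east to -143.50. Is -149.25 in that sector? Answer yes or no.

Band width going east from +150.03° to -143.50°: ((-143.50 − 150.03) mod 360) = 66.47°.
Offset of -149.25° east of the west edge: ((-149.25 − 150.03) mod 360) = 60.72°.
60.72° ≤ 66.47° ⇒ inside.

Yes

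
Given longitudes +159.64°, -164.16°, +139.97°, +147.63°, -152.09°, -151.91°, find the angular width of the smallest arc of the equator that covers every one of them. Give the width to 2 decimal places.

Sort the longitudes: -164.16°, -152.09°, -151.91°, +139.97°, +147.63°, +159.64°.
Eastward gaps between consecutive values (wrapping around): 12.07°, 0.18°, 291.88°, 7.66°, 12.01°, 36.20°.
Largest gap = 291.88° ⇒ minimal covering band is its complement: 360° − 291.88° = 68.12°.
Band runs from +139.97° eastward to -151.91°, crossing the antimeridian.

68.12°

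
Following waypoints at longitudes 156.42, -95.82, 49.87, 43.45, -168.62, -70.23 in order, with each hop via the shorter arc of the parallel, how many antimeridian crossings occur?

2

Leg 1: +156.42° → -95.82°, shortest Δλ = 107.76° (east) — crosses 180°.
Leg 2: -95.82° → +49.87°, shortest Δλ = 145.69° (east) — does not cross 180°.
Leg 3: +49.87° → +43.45°, shortest Δλ = -6.42° (west) — does not cross 180°.
Leg 4: +43.45° → -168.62°, shortest Δλ = 147.93° (east) — crosses 180°.
Leg 5: -168.62° → -70.23°, shortest Δλ = 98.39° (east) — does not cross 180°.
Total crossings: 2.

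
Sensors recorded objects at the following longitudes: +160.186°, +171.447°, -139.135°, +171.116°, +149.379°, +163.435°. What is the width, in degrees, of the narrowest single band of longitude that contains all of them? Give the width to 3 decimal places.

Sort the longitudes: -139.135°, +149.379°, +160.186°, +163.435°, +171.116°, +171.447°.
Eastward gaps between consecutive values (wrapping around): 288.514°, 10.807°, 3.249°, 7.681°, 0.331°, 49.418°.
Largest gap = 288.514° ⇒ minimal covering band is its complement: 360° − 288.514° = 71.486°.
Band runs from +149.379° eastward to -139.135°, crossing the antimeridian.

71.486°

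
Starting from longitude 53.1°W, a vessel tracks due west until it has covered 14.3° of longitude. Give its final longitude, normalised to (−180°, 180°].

67.4°W

Start at -53.1°; shift −14.3° → -67.4°.
-67.4° already lies in (−180°, 180°].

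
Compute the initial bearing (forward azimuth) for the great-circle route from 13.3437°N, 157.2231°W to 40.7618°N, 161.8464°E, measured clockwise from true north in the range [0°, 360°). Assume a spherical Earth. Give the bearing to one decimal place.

Δλ = 161.8464 − -157.2231 = 319.0695°; wrapped into (−180°, 180°]: -40.9305°.
θ = atan2( sin Δλ · cos φ₂ , cos φ₁ · sin φ₂ − sin φ₁ · cos φ₂ · cos Δλ )
  = atan2(-0.49623, 0.50322) = -44.599° → normalised to [0°, 360°): 315.401°.

315.4°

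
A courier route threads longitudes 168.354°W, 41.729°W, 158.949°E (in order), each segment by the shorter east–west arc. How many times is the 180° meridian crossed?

1

Leg 1: -168.354° → -41.729°, shortest Δλ = 126.625° (east) — does not cross 180°.
Leg 2: -41.729° → +158.949°, shortest Δλ = -159.322° (west) — crosses 180°.
Total crossings: 1.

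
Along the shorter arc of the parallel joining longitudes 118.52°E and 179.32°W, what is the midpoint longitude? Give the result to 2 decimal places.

Signed shortest Δλ from +118.52° to -179.32° is +62.16°.
Midpoint longitude = +118.52° + (+62.16°)/2 = +118.52° + 31.08° = +149.60°.
(The naïve average (+118.52 + -179.32)/2 = -30.4° is on the wrong side of the globe.)

149.60°E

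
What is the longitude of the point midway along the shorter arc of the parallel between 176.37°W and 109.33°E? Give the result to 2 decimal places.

Signed shortest Δλ from -176.37° to +109.33° is -74.30°.
Midpoint longitude = -176.37° + (-74.30°)/2 = -176.37° − 37.15° = -213.52°.
Normalise into (−180°, 180°]: +146.48°.
(The naïve average (-176.37 + +109.33)/2 = -33.52° is on the wrong side of the globe.)

146.48°E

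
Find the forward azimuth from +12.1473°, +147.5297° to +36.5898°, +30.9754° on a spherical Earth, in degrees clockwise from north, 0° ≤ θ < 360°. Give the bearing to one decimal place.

Δλ = 30.9754 − 147.5297 = -116.5543°.
θ = atan2( sin Δλ · cos φ₂ , cos φ₁ · sin φ₂ − sin φ₁ · cos φ₂ · cos Δλ )
  = atan2(-0.71822, 0.65827) = -47.494° → normalised to [0°, 360°): 312.506°.

312.5°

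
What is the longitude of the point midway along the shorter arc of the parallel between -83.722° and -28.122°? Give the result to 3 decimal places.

-55.922°

Signed shortest Δλ from -83.722° to -28.122° is +55.600°.
Midpoint longitude = -83.722° + (+55.600°)/2 = -83.722° + 27.800° = -55.922°.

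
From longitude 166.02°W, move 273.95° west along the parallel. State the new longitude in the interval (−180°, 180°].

Start at -166.02°; shift −273.95° → -439.97°.
-439.97° lies outside (−180°, 180°]; add 360° → -79.97°.

79.97°W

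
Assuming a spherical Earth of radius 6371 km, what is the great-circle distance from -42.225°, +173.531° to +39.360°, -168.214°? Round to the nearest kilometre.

9257 km

Δλ = -168.214 − 173.531 = -341.745°; wrapped into (−180°, 180°]: 18.255°.
Δφ = 39.360 − -42.225 = 81.585°.
a = sin²(Δφ/2) + cos φ₁ · cos φ₂ · sin²(Δλ/2) = 0.441237.
c = 2·atan2(√a, √(1−a)) = 1.45300 rad → d = 6371·c ≈ 9257.05 km.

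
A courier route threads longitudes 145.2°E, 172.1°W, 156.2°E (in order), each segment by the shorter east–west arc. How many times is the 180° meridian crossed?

Leg 1: +145.2° → -172.1°, shortest Δλ = 42.7° (east) — crosses 180°.
Leg 2: -172.1° → +156.2°, shortest Δλ = -31.7° (west) — crosses 180°.
Total crossings: 2.

2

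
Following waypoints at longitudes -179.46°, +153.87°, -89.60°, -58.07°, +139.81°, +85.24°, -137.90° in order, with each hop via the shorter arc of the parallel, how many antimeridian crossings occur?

Leg 1: -179.46° → +153.87°, shortest Δλ = -26.67° (west) — crosses 180°.
Leg 2: +153.87° → -89.60°, shortest Δλ = 116.53° (east) — crosses 180°.
Leg 3: -89.60° → -58.07°, shortest Δλ = 31.53° (east) — does not cross 180°.
Leg 4: -58.07° → +139.81°, shortest Δλ = -162.12° (west) — crosses 180°.
Leg 5: +139.81° → +85.24°, shortest Δλ = -54.57° (west) — does not cross 180°.
Leg 6: +85.24° → -137.90°, shortest Δλ = 136.86° (east) — crosses 180°.
Total crossings: 4.

4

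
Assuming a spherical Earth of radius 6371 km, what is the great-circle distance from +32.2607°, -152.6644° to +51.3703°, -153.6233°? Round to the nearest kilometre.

Δλ = -153.6233 − -152.6644 = -0.9589°.
Δφ = 51.3703 − 32.2607 = 19.1096°.
a = sin²(Δφ/2) + cos φ₁ · cos φ₂ · sin²(Δλ/2) = 0.027590.
c = 2·atan2(√a, √(1−a)) = 0.33375 rad → d = 6371·c ≈ 2126.33 km.

2126 km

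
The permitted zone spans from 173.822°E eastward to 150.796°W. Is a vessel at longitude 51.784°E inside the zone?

Band width going east from +173.822° to -150.796°: ((-150.796 − 173.822) mod 360) = 35.382°.
Offset of +51.784° east of the west edge: ((51.784 − 173.822) mod 360) = 237.962°.
237.962° > 35.382° ⇒ outside.

No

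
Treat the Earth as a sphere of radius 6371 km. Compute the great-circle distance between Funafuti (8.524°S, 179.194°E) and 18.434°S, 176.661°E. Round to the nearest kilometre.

1135 km

Δλ = 176.661 − 179.194 = -2.533°.
Δφ = -18.434 − -8.524 = -9.910°.
a = sin²(Δφ/2) + cos φ₁ · cos φ₂ · sin²(Δλ/2) = 0.007919.
c = 2·atan2(√a, √(1−a)) = 0.17821 rad → d = 6371·c ≈ 1135.37 km.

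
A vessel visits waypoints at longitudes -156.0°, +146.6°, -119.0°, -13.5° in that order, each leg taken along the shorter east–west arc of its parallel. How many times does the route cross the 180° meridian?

Leg 1: -156.0° → +146.6°, shortest Δλ = -57.4° (west) — crosses 180°.
Leg 2: +146.6° → -119.0°, shortest Δλ = 94.4° (east) — crosses 180°.
Leg 3: -119.0° → -13.5°, shortest Δλ = 105.5° (east) — does not cross 180°.
Total crossings: 2.

2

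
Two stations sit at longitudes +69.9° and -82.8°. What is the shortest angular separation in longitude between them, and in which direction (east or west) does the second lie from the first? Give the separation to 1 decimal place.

Raw difference: -82.8 − 69.9 = -152.7°.
Normalise into (−180°, 180°]: -152.7° stays -152.7°.
Negative ⇒ the second point lies to the west; separation 152.7°.

152.7° west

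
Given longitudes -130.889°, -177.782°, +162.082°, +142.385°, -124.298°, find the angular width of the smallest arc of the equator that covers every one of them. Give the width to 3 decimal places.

93.317°

Sort the longitudes: -177.782°, -130.889°, -124.298°, +142.385°, +162.082°.
Eastward gaps between consecutive values (wrapping around): 46.893°, 6.591°, 266.683°, 19.697°, 20.136°.
Largest gap = 266.683° ⇒ minimal covering band is its complement: 360° − 266.683° = 93.317°.
Band runs from +142.385° eastward to -124.298°, crossing the antimeridian.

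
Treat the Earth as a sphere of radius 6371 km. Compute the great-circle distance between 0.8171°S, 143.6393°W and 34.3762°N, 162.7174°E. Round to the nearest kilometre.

6809 km

Δλ = 162.7174 − -143.6393 = 306.3567°; wrapped into (−180°, 180°]: -53.6433°.
Δφ = 34.3762 − -0.8171 = 35.1933°.
a = sin²(Δφ/2) + cos φ₁ · cos φ₂ · sin²(Δλ/2) = 0.259413.
c = 2·atan2(√a, √(1−a)) = 1.06880 rad → d = 6371·c ≈ 6809.35 km.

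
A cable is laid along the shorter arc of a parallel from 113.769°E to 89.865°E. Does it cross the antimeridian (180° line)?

Signed shortest Δλ = ((89.865 − 113.769 + 180) mod 360) − 180 = -23.904°.
Going west by 23.904° from +113.769° reaches +89.865° without touching 180°.

No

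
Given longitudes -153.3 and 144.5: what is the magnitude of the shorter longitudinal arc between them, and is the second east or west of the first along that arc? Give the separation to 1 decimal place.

Raw difference: 144.5 − -153.3 = 297.8°.
Normalise into (−180°, 180°]: 297.8° − 360° = -62.2°.
Negative ⇒ the second point lies to the west; separation 62.2°.

62.2° west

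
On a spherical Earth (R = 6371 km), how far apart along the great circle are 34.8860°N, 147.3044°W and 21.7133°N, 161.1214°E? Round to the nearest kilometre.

5198 km

Δλ = 161.1214 − -147.3044 = 308.4258°; wrapped into (−180°, 180°]: -51.5742°.
Δφ = 21.7133 − 34.8860 = -13.1727°.
a = sin²(Δφ/2) + cos φ₁ · cos φ₂ · sin²(Δλ/2) = 0.157381.
c = 2·atan2(√a, √(1−a)) = 0.81587 rad → d = 6371·c ≈ 5197.89 km.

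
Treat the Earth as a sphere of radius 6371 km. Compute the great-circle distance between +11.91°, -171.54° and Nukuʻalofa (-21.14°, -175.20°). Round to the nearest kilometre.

Δλ = -175.20 − -171.54 = -3.66°.
Δφ = -21.14 − 11.91 = -33.05°.
a = sin²(Δφ/2) + cos φ₁ · cos φ₂ · sin²(Δλ/2) = 0.081833.
c = 2·atan2(√a, √(1−a)) = 0.58024 rad → d = 6371·c ≈ 3696.68 km.

3697 km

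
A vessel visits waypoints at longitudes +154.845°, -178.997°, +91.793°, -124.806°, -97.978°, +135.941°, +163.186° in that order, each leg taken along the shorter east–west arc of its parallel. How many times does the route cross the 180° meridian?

4

Leg 1: +154.845° → -178.997°, shortest Δλ = 26.158° (east) — crosses 180°.
Leg 2: -178.997° → +91.793°, shortest Δλ = -89.21° (west) — crosses 180°.
Leg 3: +91.793° → -124.806°, shortest Δλ = 143.401° (east) — crosses 180°.
Leg 4: -124.806° → -97.978°, shortest Δλ = 26.828° (east) — does not cross 180°.
Leg 5: -97.978° → +135.941°, shortest Δλ = -126.081° (west) — crosses 180°.
Leg 6: +135.941° → +163.186°, shortest Δλ = 27.245° (east) — does not cross 180°.
Total crossings: 4.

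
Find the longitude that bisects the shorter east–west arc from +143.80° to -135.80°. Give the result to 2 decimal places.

-176.00°

Signed shortest Δλ from +143.80° to -135.80° is +80.40°.
Midpoint longitude = +143.80° + (+80.40°)/2 = +143.80° + 40.20° = +184.00°.
Normalise into (−180°, 180°]: -176.00°.
(The naïve average (+143.80 + -135.80)/2 = 4.0° is on the wrong side of the globe.)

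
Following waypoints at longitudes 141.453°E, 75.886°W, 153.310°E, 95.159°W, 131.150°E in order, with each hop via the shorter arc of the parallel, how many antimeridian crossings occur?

4

Leg 1: +141.453° → -75.886°, shortest Δλ = 142.661° (east) — crosses 180°.
Leg 2: -75.886° → +153.310°, shortest Δλ = -130.804° (west) — crosses 180°.
Leg 3: +153.310° → -95.159°, shortest Δλ = 111.531° (east) — crosses 180°.
Leg 4: -95.159° → +131.150°, shortest Δλ = -133.691° (west) — crosses 180°.
Total crossings: 4.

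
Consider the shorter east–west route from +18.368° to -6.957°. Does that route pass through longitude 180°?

Signed shortest Δλ = ((-6.957 − 18.368 + 180) mod 360) − 180 = -25.325°.
Going west by 25.325° from +18.368° reaches -6.957° without touching 180°.

No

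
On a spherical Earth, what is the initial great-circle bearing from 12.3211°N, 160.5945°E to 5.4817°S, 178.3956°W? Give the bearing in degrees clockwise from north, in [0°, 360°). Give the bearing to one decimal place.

129.3°

Δλ = -178.3956 − 160.5945 = -338.9901°; wrapped into (−180°, 180°]: 21.0099°.
θ = atan2( sin Δλ · cos φ₂ , cos φ₁ · sin φ₂ − sin φ₁ · cos φ₂ · cos Δλ )
  = atan2(0.35689, -0.29162) = 129.253° → normalised to [0°, 360°): 129.253°.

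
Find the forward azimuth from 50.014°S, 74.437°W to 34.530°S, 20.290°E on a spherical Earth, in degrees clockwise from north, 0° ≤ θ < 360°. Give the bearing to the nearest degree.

117°

Δλ = 20.290 − -74.437 = 94.727°.
θ = atan2( sin Δλ · cos φ₂ , cos φ₁ · sin φ₂ − sin φ₁ · cos φ₂ · cos Δλ )
  = atan2(0.82103, -0.41627) = 116.885° → normalised to [0°, 360°): 116.885°.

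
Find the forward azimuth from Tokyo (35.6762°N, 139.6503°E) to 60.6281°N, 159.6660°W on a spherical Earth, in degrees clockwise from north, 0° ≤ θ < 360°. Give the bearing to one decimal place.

37.0°

Δλ = -159.6660 − 139.6503 = -299.3163°; wrapped into (−180°, 180°]: 60.6837°.
θ = atan2( sin Δλ · cos φ₂ , cos φ₁ · sin φ₂ − sin φ₁ · cos φ₂ · cos Δλ )
  = atan2(0.42766, 0.56785) = 36.984° → normalised to [0°, 360°): 36.984°.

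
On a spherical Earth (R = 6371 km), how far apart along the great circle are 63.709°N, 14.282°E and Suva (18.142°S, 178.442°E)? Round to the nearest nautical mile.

Δλ = 178.442 − 14.282 = 164.160°.
Δφ = -18.142 − 63.709 = -81.851°.
a = sin²(Δφ/2) + cos φ₁ · cos φ₂ · sin²(Δλ/2) = 0.842046.
c = 2·atan2(√a, √(1−a)) = 2.32415 rad → d = 6371·c ≈ 14807.19 km ≈ 7995.24 nmi.

7995 nmi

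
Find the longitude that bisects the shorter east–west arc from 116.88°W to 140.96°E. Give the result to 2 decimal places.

167.96°W

Signed shortest Δλ from -116.88° to +140.96° is -102.16°.
Midpoint longitude = -116.88° + (-102.16°)/2 = -116.88° − 51.08° = -167.96°.
(The naïve average (-116.88 + +140.96)/2 = 12.04° is on the wrong side of the globe.)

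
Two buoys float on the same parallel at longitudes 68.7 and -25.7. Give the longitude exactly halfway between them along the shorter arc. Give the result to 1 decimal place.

+21.5°

Signed shortest Δλ from +68.7° to -25.7° is -94.4°.
Midpoint longitude = +68.7° + (-94.4°)/2 = +68.7° − 47.2° = +21.5°.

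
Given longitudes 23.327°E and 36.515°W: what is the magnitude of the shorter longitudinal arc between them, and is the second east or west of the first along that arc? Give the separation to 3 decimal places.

59.842° west

Raw difference: -36.515 − 23.327 = -59.842°.
Normalise into (−180°, 180°]: -59.842° stays -59.842°.
Negative ⇒ the second point lies to the west; separation 59.842°.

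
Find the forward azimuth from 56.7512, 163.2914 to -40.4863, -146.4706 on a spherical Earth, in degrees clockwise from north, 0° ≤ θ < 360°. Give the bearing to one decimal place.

Δλ = -146.4706 − 163.2914 = -309.7620°; wrapped into (−180°, 180°]: 50.2380°.
θ = atan2( sin Δλ · cos φ₂ , cos φ₁ · sin φ₂ − sin φ₁ · cos φ₂ · cos Δλ )
  = atan2(0.58465, -0.76280) = 142.532° → normalised to [0°, 360°): 142.532°.

142.5°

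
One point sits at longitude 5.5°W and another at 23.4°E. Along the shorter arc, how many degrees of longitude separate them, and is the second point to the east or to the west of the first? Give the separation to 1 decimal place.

28.9° east

Raw difference: 23.4 − -5.5 = 28.9°.
Normalise into (−180°, 180°]: 28.9° stays 28.9°.
Positive ⇒ the second point lies to the east; separation 28.9°.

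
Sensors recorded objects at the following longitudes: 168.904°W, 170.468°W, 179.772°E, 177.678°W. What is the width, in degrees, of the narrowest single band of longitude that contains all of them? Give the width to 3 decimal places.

11.324°

Sort the longitudes: -177.678°, -170.468°, -168.904°, +179.772°.
Eastward gaps between consecutive values (wrapping around): 7.210°, 1.564°, 348.676°, 2.550°.
Largest gap = 348.676° ⇒ minimal covering band is its complement: 360° − 348.676° = 11.324°.
Band runs from +179.772° eastward to -168.904°, crossing the antimeridian.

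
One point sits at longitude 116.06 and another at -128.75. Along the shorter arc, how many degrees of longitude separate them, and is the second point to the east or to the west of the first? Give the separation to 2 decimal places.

Raw difference: -128.75 − 116.06 = -244.81°.
Normalise into (−180°, 180°]: -244.81° + 360° = 115.19°.
Positive ⇒ the second point lies to the east; separation 115.19°.

115.19° east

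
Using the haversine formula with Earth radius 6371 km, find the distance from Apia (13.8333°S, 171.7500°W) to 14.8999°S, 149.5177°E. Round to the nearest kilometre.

Δλ = 149.5177 − -171.7500 = 321.2677°; wrapped into (−180°, 180°]: -38.7323°.
Δφ = -14.8999 − -13.8333 = -1.0666°.
a = sin²(Δφ/2) + cos φ₁ · cos φ₂ · sin²(Δλ/2) = 0.103268.
c = 2·atan2(√a, √(1−a)) = 0.65432 rad → d = 6371·c ≈ 4168.66 km.

4169 km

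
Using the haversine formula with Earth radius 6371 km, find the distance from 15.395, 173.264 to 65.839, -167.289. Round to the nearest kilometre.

5793 km

Δλ = -167.289 − 173.264 = -340.553°; wrapped into (−180°, 180°]: 19.447°.
Δφ = 65.839 − 15.395 = 50.444°.
a = sin²(Δφ/2) + cos φ₁ · cos φ₂ · sin²(Δλ/2) = 0.192840.
c = 2·atan2(√a, √(1−a)) = 0.90927 rad → d = 6371·c ≈ 5792.98 km.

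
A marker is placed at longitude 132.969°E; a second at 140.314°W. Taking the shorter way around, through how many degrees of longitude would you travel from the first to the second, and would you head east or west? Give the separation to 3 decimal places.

Raw difference: -140.314 − 132.969 = -273.283°.
Normalise into (−180°, 180°]: -273.283° + 360° = 86.717°.
Positive ⇒ the second point lies to the east; separation 86.717°.

86.717° east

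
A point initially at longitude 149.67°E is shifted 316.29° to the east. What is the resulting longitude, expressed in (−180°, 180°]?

105.96°E

Start at +149.67°; shift +316.29° → +465.96°.
+465.96° lies outside (−180°, 180°]; subtract 360° → +105.96°.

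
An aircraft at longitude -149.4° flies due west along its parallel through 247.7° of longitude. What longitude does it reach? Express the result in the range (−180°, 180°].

-37.1°

Start at -149.4°; shift −247.7° → -397.1°.
-397.1° lies outside (−180°, 180°]; add 360° → -37.1°.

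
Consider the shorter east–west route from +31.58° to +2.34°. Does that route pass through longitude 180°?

Signed shortest Δλ = ((2.34 − 31.58 + 180) mod 360) − 180 = -29.24°.
Going west by 29.24° from +31.58° reaches +2.34° without touching 180°.

No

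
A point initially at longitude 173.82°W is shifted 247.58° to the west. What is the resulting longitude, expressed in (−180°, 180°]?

Start at -173.82°; shift −247.58° → -421.40°.
-421.40° lies outside (−180°, 180°]; add 360° → -61.40°.

61.40°W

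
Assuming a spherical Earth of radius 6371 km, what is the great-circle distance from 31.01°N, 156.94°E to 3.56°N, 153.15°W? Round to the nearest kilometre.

6043 km

Δλ = -153.15 − 156.94 = -310.09°; wrapped into (−180°, 180°]: 49.91°.
Δφ = 3.56 − 31.01 = -27.45°.
a = sin²(Δφ/2) + cos φ₁ · cos φ₂ · sin²(Δλ/2) = 0.208563.
c = 2·atan2(√a, √(1−a)) = 0.94853 rad → d = 6371·c ≈ 6043.12 km.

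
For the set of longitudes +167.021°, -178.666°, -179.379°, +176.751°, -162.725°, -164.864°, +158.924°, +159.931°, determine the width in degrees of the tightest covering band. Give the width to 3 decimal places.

38.351°

Sort the longitudes: -179.379°, -178.666°, -164.864°, -162.725°, +158.924°, +159.931°, +167.021°, +176.751°.
Eastward gaps between consecutive values (wrapping around): 0.713°, 13.802°, 2.139°, 321.649°, 1.007°, 7.090°, 9.730°, 3.870°.
Largest gap = 321.649° ⇒ minimal covering band is its complement: 360° − 321.649° = 38.351°.
Band runs from +158.924° eastward to -162.725°, crossing the antimeridian.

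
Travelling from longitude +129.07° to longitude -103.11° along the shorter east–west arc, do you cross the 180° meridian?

Naïve |-103.11 − 129.07| = 232.18° > 180°, so the shorter arc goes the other way round — across 180°.
Signed shortest Δλ = ((-103.11 − 129.07 + 180) mod 360) − 180 = 127.82°.
Going east by 127.82° from +129.07° passes through 180° before reaching -103.11°.

Yes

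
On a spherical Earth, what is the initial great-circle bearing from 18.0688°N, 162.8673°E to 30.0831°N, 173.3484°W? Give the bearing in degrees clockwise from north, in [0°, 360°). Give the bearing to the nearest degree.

Δλ = -173.3484 − 162.8673 = -336.2157°; wrapped into (−180°, 180°]: 23.7843°.
θ = atan2( sin Δλ · cos φ₂ , cos φ₁ · sin φ₂ − sin φ₁ · cos φ₂ · cos Δλ )
  = atan2(0.34897, 0.23095) = 56.503° → normalised to [0°, 360°): 56.503°.

57°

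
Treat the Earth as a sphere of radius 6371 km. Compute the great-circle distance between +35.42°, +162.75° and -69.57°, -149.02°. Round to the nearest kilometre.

12310 km

Δλ = -149.02 − 162.75 = -311.77°; wrapped into (−180°, 180°]: 48.23°.
Δφ = -69.57 − 35.42 = -104.99°.
a = sin²(Δφ/2) + cos φ₁ · cos φ₂ · sin²(Δλ/2) = 0.676810.
c = 2·atan2(√a, √(1−a)) = 1.93223 rad → d = 6371·c ≈ 12310.27 km.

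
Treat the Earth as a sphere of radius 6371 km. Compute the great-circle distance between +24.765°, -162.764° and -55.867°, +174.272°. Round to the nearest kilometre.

Δλ = 174.272 − -162.764 = 337.036°; wrapped into (−180°, 180°]: -22.964°.
Δφ = -55.867 − 24.765 = -80.632°.
a = sin²(Δφ/2) + cos φ₁ · cos φ₂ · sin²(Δλ/2) = 0.438802.
c = 2·atan2(√a, √(1−a)) = 1.44809 rad → d = 6371·c ≈ 9225.80 km.

9226 km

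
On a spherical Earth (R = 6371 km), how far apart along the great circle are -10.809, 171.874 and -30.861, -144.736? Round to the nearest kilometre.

4987 km

Δλ = -144.736 − 171.874 = -316.610°; wrapped into (−180°, 180°]: 43.390°.
Δφ = -30.861 − -10.809 = -20.052°.
a = sin²(Δφ/2) + cos φ₁ · cos φ₂ · sin²(Δλ/2) = 0.145532.
c = 2·atan2(√a, √(1−a)) = 0.78281 rad → d = 6371·c ≈ 4987.28 km.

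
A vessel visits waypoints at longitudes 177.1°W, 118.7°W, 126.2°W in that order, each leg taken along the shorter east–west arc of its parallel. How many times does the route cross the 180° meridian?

Leg 1: -177.1° → -118.7°, shortest Δλ = 58.4° (east) — does not cross 180°.
Leg 2: -118.7° → -126.2°, shortest Δλ = -7.5° (west) — does not cross 180°.
Total crossings: 0.

0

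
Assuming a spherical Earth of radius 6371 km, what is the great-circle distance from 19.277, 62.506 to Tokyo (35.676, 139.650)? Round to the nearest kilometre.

Δλ = 139.650 − 62.506 = 77.144°.
Δφ = 35.676 − 19.277 = 16.399°.
a = sin²(Δφ/2) + cos φ₁ · cos φ₂ · sin²(Δλ/2) = 0.318427.
c = 2·atan2(√a, √(1−a)) = 1.19915 rad → d = 6371·c ≈ 7639.81 km.

7640 km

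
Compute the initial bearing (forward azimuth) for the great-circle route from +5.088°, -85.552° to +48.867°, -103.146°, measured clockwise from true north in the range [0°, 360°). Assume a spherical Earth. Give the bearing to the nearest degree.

Δλ = -103.146 − -85.552 = -17.594°.
θ = atan2( sin Δλ · cos φ₂ , cos φ₁ · sin φ₂ − sin φ₁ · cos φ₂ · cos Δλ )
  = atan2(-0.19884, 0.69461) = -15.974° → normalised to [0°, 360°): 344.026°.

344°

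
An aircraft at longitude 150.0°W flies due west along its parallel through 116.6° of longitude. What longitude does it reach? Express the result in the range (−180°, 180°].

93.4°E

Start at -150.0°; shift −116.6° → -266.6°.
-266.6° lies outside (−180°, 180°]; add 360° → +93.4°.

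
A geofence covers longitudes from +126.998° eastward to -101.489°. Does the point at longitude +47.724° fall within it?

No

Band width going east from +126.998° to -101.489°: ((-101.489 − 126.998) mod 360) = 131.513°.
Offset of +47.724° east of the west edge: ((47.724 − 126.998) mod 360) = 280.726°.
280.726° > 131.513° ⇒ outside.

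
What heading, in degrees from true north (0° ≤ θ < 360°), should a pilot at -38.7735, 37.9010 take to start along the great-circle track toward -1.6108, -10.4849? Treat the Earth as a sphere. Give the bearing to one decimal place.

297.8°

Δλ = -10.4849 − 37.9010 = -48.3859°.
θ = atan2( sin Δλ · cos φ₂ , cos φ₁ · sin φ₂ − sin φ₁ · cos φ₂ · cos Δλ )
  = atan2(-0.74734, 0.39381) = -62.213° → normalised to [0°, 360°): 297.787°.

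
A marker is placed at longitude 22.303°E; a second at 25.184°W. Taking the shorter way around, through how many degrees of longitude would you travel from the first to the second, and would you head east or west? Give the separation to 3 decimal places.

47.487° west

Raw difference: -25.184 − 22.303 = -47.487°.
Normalise into (−180°, 180°]: -47.487° stays -47.487°.
Negative ⇒ the second point lies to the west; separation 47.487°.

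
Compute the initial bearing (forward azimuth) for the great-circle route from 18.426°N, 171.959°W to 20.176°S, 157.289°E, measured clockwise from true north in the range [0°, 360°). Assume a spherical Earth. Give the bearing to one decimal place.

219.5°

Δλ = 157.289 − -171.959 = 329.248°; wrapped into (−180°, 180°]: -30.752°.
θ = atan2( sin Δλ · cos φ₂ , cos φ₁ · sin φ₂ − sin φ₁ · cos φ₂ · cos Δλ )
  = atan2(-0.47995, -0.58219) = -140.498° → normalised to [0°, 360°): 219.502°.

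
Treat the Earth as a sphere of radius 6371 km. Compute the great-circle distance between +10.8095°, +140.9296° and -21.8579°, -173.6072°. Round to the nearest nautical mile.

Δλ = -173.6072 − 140.9296 = -314.5368°; wrapped into (−180°, 180°]: 45.4632°.
Δφ = -21.8579 − 10.8095 = -32.6674°.
a = sin²(Δφ/2) + cos φ₁ · cos φ₂ · sin²(Δλ/2) = 0.215214.
c = 2·atan2(√a, √(1−a)) = 0.96481 rad → d = 6371·c ≈ 6146.81 km ≈ 3319.01 nmi.

3319 nmi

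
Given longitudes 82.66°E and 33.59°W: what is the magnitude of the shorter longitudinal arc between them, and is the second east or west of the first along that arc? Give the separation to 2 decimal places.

Raw difference: -33.59 − 82.66 = -116.25°.
Normalise into (−180°, 180°]: -116.25° stays -116.25°.
Negative ⇒ the second point lies to the west; separation 116.25°.

116.25° west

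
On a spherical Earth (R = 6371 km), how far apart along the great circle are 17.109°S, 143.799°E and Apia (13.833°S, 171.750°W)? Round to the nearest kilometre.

Δλ = -171.750 − 143.799 = -315.549°; wrapped into (−180°, 180°]: 44.451°.
Δφ = -13.833 − -17.109 = 3.276°.
a = sin²(Δφ/2) + cos φ₁ · cos φ₂ · sin²(Δλ/2) = 0.133595.
c = 2·atan2(√a, √(1−a)) = 0.74835 rad → d = 6371·c ≈ 4767.76 km.

4768 km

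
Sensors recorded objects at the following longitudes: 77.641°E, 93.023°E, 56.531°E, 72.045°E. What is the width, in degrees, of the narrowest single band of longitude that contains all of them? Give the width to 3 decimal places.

Sort the longitudes: +56.531°, +72.045°, +77.641°, +93.023°.
Eastward gaps between consecutive values (wrapping around): 15.514°, 5.596°, 15.382°, 323.508°.
Largest gap = 323.508° ⇒ minimal covering band is its complement: 360° − 323.508° = 36.492°.
Band runs from +56.531° eastward to +93.023°.

36.492°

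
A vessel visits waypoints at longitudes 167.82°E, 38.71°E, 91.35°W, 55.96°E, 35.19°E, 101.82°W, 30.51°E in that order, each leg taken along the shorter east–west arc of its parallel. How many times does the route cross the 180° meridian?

0

Leg 1: +167.82° → +38.71°, shortest Δλ = -129.11° (west) — does not cross 180°.
Leg 2: +38.71° → -91.35°, shortest Δλ = -130.06° (west) — does not cross 180°.
Leg 3: -91.35° → +55.96°, shortest Δλ = 147.31° (east) — does not cross 180°.
Leg 4: +55.96° → +35.19°, shortest Δλ = -20.77° (west) — does not cross 180°.
Leg 5: +35.19° → -101.82°, shortest Δλ = -137.01° (west) — does not cross 180°.
Leg 6: -101.82° → +30.51°, shortest Δλ = 132.33° (east) — does not cross 180°.
Total crossings: 0.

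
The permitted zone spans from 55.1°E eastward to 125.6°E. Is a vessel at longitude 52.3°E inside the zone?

No

Band width going east from +55.1° to +125.6°: ((125.6 − 55.1) mod 360) = 70.5°.
Offset of +52.3° east of the west edge: ((52.3 − 55.1) mod 360) = 357.2°.
357.2° > 70.5° ⇒ outside.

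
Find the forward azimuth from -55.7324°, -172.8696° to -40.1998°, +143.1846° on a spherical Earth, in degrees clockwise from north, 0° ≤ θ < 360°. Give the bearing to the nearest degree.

Δλ = 143.1846 − -172.8696 = 316.0542°; wrapped into (−180°, 180°]: -43.9458°.
θ = atan2( sin Δλ · cos φ₂ , cos φ₁ · sin φ₂ − sin φ₁ · cos φ₂ · cos Δλ )
  = atan2(-0.53006, 0.09104) = -80.254° → normalised to [0°, 360°): 279.746°.

280°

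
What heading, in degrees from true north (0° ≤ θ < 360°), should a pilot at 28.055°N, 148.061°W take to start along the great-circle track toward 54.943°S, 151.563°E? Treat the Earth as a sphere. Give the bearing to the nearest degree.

210°

Δλ = 151.563 − -148.061 = 299.624°; wrapped into (−180°, 180°]: -60.376°.
θ = atan2( sin Δλ · cos φ₂ , cos φ₁ · sin φ₂ − sin φ₁ · cos φ₂ · cos Δλ )
  = atan2(-0.49931, -0.85593) = -149.743° → normalised to [0°, 360°): 210.257°.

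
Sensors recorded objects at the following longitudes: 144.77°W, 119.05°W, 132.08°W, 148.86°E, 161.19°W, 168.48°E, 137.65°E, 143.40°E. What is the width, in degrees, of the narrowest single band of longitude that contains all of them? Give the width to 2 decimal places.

103.30°

Sort the longitudes: -161.19°, -144.77°, -132.08°, -119.05°, +137.65°, +143.40°, +148.86°, +168.48°.
Eastward gaps between consecutive values (wrapping around): 16.42°, 12.69°, 13.03°, 256.70°, 5.75°, 5.46°, 19.62°, 30.33°.
Largest gap = 256.70° ⇒ minimal covering band is its complement: 360° − 256.70° = 103.30°.
Band runs from +137.65° eastward to -119.05°, crossing the antimeridian.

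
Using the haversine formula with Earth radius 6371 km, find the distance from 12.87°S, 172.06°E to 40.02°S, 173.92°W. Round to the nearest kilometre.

3316 km

Δλ = -173.92 − 172.06 = -345.98°; wrapped into (−180°, 180°]: 14.02°.
Δφ = -40.02 − -12.87 = -27.15°.
a = sin²(Δφ/2) + cos φ₁ · cos φ₂ · sin²(Δλ/2) = 0.066212.
c = 2·atan2(√a, √(1−a)) = 0.52049 rad → d = 6371·c ≈ 3316.05 km.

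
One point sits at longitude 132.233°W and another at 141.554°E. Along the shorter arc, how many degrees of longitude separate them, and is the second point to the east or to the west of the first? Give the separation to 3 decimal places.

Raw difference: 141.554 − -132.233 = 273.787°.
Normalise into (−180°, 180°]: 273.787° − 360° = -86.213°.
Negative ⇒ the second point lies to the west; separation 86.213°.

86.213° west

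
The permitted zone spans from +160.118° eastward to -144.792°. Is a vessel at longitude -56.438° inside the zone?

No

Band width going east from +160.118° to -144.792°: ((-144.792 − 160.118) mod 360) = 55.090°.
Offset of -56.438° east of the west edge: ((-56.438 − 160.118) mod 360) = 143.444°.
143.444° > 55.090° ⇒ outside.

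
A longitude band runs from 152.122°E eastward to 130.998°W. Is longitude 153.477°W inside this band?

Band width going east from +152.122° to -130.998°: ((-130.998 − 152.122) mod 360) = 76.880°.
Offset of -153.477° east of the west edge: ((-153.477 − 152.122) mod 360) = 54.401°.
54.401° ≤ 76.880° ⇒ inside.

Yes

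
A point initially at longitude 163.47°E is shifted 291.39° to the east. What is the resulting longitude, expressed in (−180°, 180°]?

Start at +163.47°; shift +291.39° → +454.86°.
+454.86° lies outside (−180°, 180°]; subtract 360° → +94.86°.

94.86°E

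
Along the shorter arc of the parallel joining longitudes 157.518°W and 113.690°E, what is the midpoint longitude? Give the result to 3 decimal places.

158.086°E

Signed shortest Δλ from -157.518° to +113.690° is -88.792°.
Midpoint longitude = -157.518° + (-88.792°)/2 = -157.518° − 44.396° = -201.914°.
Normalise into (−180°, 180°]: +158.086°.
(The naïve average (-157.518 + +113.690)/2 = -21.914° is on the wrong side of the globe.)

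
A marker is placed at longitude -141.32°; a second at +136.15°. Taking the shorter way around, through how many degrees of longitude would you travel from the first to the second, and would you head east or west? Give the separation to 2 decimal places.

82.53° west

Raw difference: 136.15 − -141.32 = 277.47°.
Normalise into (−180°, 180°]: 277.47° − 360° = -82.53°.
Negative ⇒ the second point lies to the west; separation 82.53°.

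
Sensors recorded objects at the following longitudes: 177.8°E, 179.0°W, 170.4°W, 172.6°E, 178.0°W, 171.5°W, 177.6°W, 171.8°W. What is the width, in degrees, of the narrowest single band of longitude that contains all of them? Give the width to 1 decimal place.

Sort the longitudes: -179.0°, -178.0°, -177.6°, -171.8°, -171.5°, -170.4°, +172.6°, +177.8°.
Eastward gaps between consecutive values (wrapping around): 1.0°, 0.4°, 5.8°, 0.3°, 1.1°, 343.0°, 5.2°, 3.2°.
Largest gap = 343.0° ⇒ minimal covering band is its complement: 360° − 343.0° = 17.0°.
Band runs from +172.6° eastward to -170.4°, crossing the antimeridian.

17.0°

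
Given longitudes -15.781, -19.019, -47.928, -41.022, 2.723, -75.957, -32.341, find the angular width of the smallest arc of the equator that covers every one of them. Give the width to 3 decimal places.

Sort the longitudes: -75.957°, -47.928°, -41.022°, -32.341°, -19.019°, -15.781°, +2.723°.
Eastward gaps between consecutive values (wrapping around): 28.029°, 6.906°, 8.681°, 13.322°, 3.238°, 18.504°, 281.320°.
Largest gap = 281.320° ⇒ minimal covering band is its complement: 360° − 281.320° = 78.680°.
Band runs from -75.957° eastward to +2.723°.

78.680°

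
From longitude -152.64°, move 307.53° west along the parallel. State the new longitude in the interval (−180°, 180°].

Start at -152.64°; shift −307.53° → -460.17°.
-460.17° lies outside (−180°, 180°]; add 360° → -100.17°.

-100.17°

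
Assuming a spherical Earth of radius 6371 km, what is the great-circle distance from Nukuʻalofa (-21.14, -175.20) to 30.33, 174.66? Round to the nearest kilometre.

5825 km

Δλ = 174.66 − -175.20 = 349.86°; wrapped into (−180°, 180°]: -10.14°.
Δφ = 30.33 − -21.14 = 51.47°.
a = sin²(Δφ/2) + cos φ₁ · cos φ₂ · sin²(Δλ/2) = 0.194825.
c = 2·atan2(√a, √(1−a)) = 0.91429 rad → d = 6371·c ≈ 5824.97 km.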